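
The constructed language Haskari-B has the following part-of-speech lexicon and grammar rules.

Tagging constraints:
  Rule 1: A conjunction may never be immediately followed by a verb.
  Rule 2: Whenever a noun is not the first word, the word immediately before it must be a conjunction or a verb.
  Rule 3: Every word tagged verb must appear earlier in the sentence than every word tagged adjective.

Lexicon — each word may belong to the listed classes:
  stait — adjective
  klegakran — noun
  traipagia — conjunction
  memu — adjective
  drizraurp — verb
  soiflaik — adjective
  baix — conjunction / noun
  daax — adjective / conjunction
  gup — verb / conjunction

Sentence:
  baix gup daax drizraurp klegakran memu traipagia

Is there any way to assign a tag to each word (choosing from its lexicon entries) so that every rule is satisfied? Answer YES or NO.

Candidates per position — 1:baix {conjunction,noun}; 2:gup {verb,conjunction}; 3:daax {adjective,conjunction}; 4:drizraurp {verb}; 5:klegakran {noun}; 6:memu {adjective}; 7:traipagia {conjunction}.
Every candidate sequence violates at least one rule; no consistent tagging exists.

NO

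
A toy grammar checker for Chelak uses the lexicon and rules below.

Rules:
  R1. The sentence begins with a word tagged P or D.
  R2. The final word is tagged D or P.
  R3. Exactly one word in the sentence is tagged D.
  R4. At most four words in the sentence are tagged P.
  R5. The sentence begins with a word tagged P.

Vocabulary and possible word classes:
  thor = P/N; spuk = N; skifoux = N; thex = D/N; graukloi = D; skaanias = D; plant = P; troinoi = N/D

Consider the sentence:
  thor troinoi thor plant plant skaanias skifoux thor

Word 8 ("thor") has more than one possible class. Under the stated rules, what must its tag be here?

P

Candidates per position — 1:thor {P,N}; 2:troinoi {N,D}; 3:thor {P,N}; 4:plant {P}; 5:plant {P}; 6:skaanias {D}; 7:skifoux {N}; 8:thor {P,N}.
Position 1: N is ruled out by rule 1; that leaves P.
Position 2: D is ruled out by rule 3; that leaves N.
Position 8: N is ruled out by rule 2; that leaves P.
Position 3: P is ruled out by rule 4; that leaves N.
The unique satisfying tagging is: P N N P P D N P.
Verifying each rule — rule 1 ✓; rule 2 ✓; rule 3 ✓; rule 4 ✓; rule 5 ✓.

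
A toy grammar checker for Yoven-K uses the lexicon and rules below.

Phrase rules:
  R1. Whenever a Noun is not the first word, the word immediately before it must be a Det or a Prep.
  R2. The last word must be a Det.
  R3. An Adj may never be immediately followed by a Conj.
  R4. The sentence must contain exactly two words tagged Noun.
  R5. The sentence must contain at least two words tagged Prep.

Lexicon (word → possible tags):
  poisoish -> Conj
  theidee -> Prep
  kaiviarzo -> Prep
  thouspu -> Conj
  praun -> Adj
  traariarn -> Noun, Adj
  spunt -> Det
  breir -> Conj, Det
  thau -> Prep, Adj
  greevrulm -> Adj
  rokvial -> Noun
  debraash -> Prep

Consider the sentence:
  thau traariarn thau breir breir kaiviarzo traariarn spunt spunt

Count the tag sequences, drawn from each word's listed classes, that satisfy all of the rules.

6

Candidates per position — 1:thau {Prep,Adj}; 2:traariarn {Noun,Adj}; 3:thau {Prep,Adj}; 4:breir {Conj,Det}; 5:breir {Conj,Det}; 6:kaiviarzo {Prep}; 7:traariarn {Noun,Adj}; 8:spunt {Det}; 9:spunt {Det}.
There are 64 candidate sequences in total.
Checking each against the rules leaves 6 sequences.
Count = 6.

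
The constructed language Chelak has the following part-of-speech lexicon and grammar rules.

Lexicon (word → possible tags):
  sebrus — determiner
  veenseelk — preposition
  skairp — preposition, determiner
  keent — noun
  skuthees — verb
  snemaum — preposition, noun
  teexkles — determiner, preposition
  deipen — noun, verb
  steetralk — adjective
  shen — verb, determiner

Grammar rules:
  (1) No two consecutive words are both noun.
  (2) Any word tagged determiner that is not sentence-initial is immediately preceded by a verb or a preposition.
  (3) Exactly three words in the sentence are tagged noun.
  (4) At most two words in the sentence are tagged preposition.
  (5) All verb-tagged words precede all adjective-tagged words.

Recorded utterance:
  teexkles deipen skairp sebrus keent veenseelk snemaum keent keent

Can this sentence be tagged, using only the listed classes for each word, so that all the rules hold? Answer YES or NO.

Candidates per position — 1:teexkles {determiner,preposition}; 2:deipen {noun,verb}; 3:skairp {preposition,determiner}; 4:sebrus {determiner}; 5:keent {noun}; 6:veenseelk {preposition}; 7:snemaum {preposition,noun}; 8:keent {noun}; 9:keent {noun}.
Rule 1 cannot be satisfied by any choice of tags from the lexicon.
So there is no consistent tagging.

NO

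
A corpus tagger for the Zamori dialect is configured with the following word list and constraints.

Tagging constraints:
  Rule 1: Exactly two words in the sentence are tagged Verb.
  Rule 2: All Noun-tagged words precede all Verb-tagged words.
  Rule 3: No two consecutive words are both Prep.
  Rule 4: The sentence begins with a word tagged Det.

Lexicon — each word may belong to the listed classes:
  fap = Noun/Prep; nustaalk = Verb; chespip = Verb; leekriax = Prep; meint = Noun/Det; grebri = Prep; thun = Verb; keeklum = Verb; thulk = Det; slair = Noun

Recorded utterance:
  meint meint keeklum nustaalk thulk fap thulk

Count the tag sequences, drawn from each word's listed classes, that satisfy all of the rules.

Candidates per position — 1:meint {Noun,Det}; 2:meint {Noun,Det}; 3:keeklum {Verb}; 4:nustaalk {Verb}; 5:thulk {Det}; 6:fap {Noun,Prep}; 7:thulk {Det}.
There are 8 candidate sequences in total.
The sequences that satisfy every rule: Det Noun Verb Verb Det Prep Det; Det Det Verb Verb Det Prep Det.
Count = 2.

2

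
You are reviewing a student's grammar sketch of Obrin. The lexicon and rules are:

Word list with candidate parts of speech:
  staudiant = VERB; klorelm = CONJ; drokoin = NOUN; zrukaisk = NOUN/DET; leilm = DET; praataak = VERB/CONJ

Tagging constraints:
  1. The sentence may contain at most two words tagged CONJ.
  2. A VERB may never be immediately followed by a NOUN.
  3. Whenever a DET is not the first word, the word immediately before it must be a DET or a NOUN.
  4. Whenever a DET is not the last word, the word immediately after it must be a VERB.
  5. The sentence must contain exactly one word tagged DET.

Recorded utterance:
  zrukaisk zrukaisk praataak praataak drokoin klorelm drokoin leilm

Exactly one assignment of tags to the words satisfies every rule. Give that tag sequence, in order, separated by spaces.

Candidates per position — 1:zrukaisk {NOUN,DET}; 2:zrukaisk {NOUN,DET}; 3:praataak {VERB,CONJ}; 4:praataak {VERB,CONJ}; 5:drokoin {NOUN}; 6:klorelm {CONJ}; 7:drokoin {NOUN}; 8:leilm {DET}.
Position 1: DET is ruled out by rule 4; that leaves NOUN.
Position 2: DET is ruled out by rule 5; that leaves NOUN.
Position 4: VERB is ruled out by rule 2; that leaves CONJ.
Position 3: CONJ is ruled out by rule 1; that leaves VERB.
The only consistent sequence is: NOUN NOUN VERB CONJ NOUN CONJ NOUN DET.
Checking: rule 1 ok; rule 2 ok; rule 3 ok; rule 4 ok; rule 5 ok.

NOUN NOUN VERB CONJ NOUN CONJ NOUN DET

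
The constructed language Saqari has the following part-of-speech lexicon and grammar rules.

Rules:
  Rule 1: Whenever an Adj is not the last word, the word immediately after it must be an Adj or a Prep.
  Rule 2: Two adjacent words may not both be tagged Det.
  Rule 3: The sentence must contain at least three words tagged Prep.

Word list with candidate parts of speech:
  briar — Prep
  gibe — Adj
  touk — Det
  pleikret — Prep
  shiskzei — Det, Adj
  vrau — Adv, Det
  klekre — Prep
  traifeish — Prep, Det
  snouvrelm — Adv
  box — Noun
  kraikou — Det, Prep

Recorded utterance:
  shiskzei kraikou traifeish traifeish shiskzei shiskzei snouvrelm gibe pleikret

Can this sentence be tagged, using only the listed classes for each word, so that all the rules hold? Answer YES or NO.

Candidates per position — 1:shiskzei {Det,Adj}; 2:kraikou {Det,Prep}; 3:traifeish {Prep,Det}; 4:traifeish {Prep,Det}; 5:shiskzei {Det,Adj}; 6:shiskzei {Det,Adj}; 7:snouvrelm {Adv}; 8:gibe {Adj}; 9:pleikret {Prep}.
Every candidate sequence violates at least one rule; no consistent tagging exists.

NO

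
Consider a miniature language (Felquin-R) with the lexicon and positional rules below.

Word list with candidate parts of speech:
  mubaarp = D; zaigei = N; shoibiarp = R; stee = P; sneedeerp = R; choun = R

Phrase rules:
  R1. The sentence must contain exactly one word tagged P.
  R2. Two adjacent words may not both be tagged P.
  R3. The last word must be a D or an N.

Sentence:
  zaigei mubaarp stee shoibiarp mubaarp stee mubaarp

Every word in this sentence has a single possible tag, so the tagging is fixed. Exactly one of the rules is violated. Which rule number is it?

Fixed tagging: N D P R D P D.
Applying the rules: R1 fail, R2 pass, R3 pass.
Only rule 1 fails.

1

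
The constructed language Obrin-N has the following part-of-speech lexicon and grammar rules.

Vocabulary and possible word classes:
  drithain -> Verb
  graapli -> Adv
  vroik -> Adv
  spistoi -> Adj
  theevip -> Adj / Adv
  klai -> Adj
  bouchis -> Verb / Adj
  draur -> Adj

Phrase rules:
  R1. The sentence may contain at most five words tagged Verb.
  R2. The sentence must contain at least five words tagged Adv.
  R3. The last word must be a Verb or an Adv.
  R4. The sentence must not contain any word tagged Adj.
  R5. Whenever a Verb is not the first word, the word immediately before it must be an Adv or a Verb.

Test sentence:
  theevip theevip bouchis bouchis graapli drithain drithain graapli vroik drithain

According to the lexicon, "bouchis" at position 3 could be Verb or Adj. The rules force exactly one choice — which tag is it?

Verb

Candidates per position — 1:theevip {Adj,Adv}; 2:theevip {Adj,Adv}; 3:bouchis {Verb,Adj}; 4:bouchis {Verb,Adj}; 5:graapli {Adv}; 6:drithain {Verb}; 7:drithain {Verb}; 8:graapli {Adv}; 9:vroik {Adv}; 10:drithain {Verb}.
Position 1: tagging it Adj would leave rule 2 unsatisfiable, so it must be Adv.
Position 2: tagging it Adj would leave rule 2 unsatisfiable, so it must be Adv.
Position 3: tagging it Adj would leave rule 4 unsatisfiable, so it must be Verb.
Position 4: tagging it Adj would leave rule 4 unsatisfiable, so it must be Verb.
The only consistent sequence is: Adv Adv Verb Verb Adv Verb Verb Adv Adv Verb.
Checking: rule 1 ✓; rule 2 ✓; rule 3 ✓; rule 4 ✓; rule 5 ✓.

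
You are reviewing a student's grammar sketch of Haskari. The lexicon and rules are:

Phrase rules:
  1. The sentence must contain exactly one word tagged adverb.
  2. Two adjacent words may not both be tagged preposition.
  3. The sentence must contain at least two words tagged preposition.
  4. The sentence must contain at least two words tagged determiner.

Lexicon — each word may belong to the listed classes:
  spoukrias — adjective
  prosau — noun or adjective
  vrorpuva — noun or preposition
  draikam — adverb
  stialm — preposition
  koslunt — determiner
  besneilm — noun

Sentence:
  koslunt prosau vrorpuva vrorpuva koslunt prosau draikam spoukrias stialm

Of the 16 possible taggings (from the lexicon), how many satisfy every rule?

Candidates per position — 1:koslunt {determiner}; 2:prosau {noun,adjective}; 3:vrorpuva {noun,preposition}; 4:vrorpuva {noun,preposition}; 5:koslunt {determiner}; 6:prosau {noun,adjective}; 7:draikam {adverb}; 8:spoukrias {adjective}; 9:stialm {preposition}.
There are 16 candidate sequences in total.
Checking each against the rules leaves 8 sequences.
Count = 8.

8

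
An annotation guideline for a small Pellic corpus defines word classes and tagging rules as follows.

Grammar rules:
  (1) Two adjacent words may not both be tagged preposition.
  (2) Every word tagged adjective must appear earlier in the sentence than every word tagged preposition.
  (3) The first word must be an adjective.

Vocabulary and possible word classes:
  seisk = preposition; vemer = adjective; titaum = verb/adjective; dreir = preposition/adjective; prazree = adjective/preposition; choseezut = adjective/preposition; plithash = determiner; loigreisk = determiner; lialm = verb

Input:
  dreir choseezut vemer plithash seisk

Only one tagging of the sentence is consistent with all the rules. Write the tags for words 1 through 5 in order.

adjective adjective adjective determiner preposition

Candidates per position — 1:dreir {preposition,adjective}; 2:choseezut {adjective,preposition}; 3:vemer {adjective}; 4:plithash {determiner}; 5:seisk {preposition}.
If word 1 were preposition, no tagging could satisfy rule 2; so word 1 is adjective.
If word 2 were preposition, no tagging could satisfy rule 2; so word 2 is adjective.
So the tagging must be: adjective adjective adjective determiner preposition.
Verifying each rule — rule 1 holds; rule 2 holds; rule 3 holds.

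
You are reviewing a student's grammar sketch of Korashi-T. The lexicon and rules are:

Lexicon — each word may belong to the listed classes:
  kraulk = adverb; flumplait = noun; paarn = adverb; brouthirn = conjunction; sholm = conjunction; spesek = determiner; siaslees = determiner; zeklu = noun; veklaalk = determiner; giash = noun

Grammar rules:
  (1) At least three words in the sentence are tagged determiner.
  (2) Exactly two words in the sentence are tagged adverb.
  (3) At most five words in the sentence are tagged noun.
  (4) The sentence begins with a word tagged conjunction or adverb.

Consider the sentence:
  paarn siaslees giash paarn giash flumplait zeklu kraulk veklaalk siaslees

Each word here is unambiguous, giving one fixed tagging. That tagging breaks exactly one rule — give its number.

Fixed tagging: adverb determiner noun adverb noun noun noun adverb determiner determiner.
Rule check: R1 ok, R2 fails, R3 ok, R4 ok.
Only rule 2 fails.

2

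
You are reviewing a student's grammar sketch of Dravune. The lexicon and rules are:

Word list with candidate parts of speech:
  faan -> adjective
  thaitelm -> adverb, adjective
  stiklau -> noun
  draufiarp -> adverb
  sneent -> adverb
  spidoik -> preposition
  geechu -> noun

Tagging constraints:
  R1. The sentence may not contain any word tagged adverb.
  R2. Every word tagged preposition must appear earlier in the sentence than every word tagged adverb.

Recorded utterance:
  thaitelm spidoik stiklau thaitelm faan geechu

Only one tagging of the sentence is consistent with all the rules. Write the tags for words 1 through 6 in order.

adjective preposition noun adjective adjective noun

Candidates per position — 1:thaitelm {adverb,adjective}; 2:spidoik {preposition}; 3:stiklau {noun}; 4:thaitelm {adverb,adjective}; 5:faan {adjective}; 6:geechu {noun}.
If word 1 were adverb, no tagging could satisfy rule 1; so word 1 is adjective.
If word 4 were adverb, no tagging could satisfy rule 1; so word 4 is adjective.
That leaves exactly one tagging: adjective preposition noun adjective adjective noun.
Check: rule 1 satisfied; rule 2 satisfied.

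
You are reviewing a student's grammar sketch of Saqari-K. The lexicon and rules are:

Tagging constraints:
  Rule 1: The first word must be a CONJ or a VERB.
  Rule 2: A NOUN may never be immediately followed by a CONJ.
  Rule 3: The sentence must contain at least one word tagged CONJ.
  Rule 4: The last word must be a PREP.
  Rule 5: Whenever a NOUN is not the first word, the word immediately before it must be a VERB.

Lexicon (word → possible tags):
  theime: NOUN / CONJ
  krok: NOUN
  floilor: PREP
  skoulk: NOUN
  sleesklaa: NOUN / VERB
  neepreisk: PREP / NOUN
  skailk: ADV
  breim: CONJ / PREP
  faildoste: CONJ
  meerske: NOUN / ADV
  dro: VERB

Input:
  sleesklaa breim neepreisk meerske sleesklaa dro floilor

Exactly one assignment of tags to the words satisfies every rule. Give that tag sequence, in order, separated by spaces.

VERB CONJ PREP ADV VERB VERB PREP

Candidates per position — 1:sleesklaa {NOUN,VERB}; 2:breim {CONJ,PREP}; 3:neepreisk {PREP,NOUN}; 4:meerske {NOUN,ADV}; 5:sleesklaa {NOUN,VERB}; 6:dro {VERB}; 7:floilor {PREP}.
Word 1 cannot be NOUN — rule 1 would then fail for every completion. It is VERB.
Word 2 cannot be PREP — rule 3 would then fail for every completion. It is CONJ.
Word 3 cannot be NOUN — rule 5 would then fail for every completion. It is PREP.
Word 4 cannot be NOUN — rule 5 would then fail for every completion. It is ADV.
Word 5 cannot be NOUN — rule 5 would then fail for every completion. It is VERB.
That leaves exactly one tagging: VERB CONJ PREP ADV VERB VERB PREP.
Verifying each rule — rule 1 holds; rule 2 holds; rule 3 holds; rule 4 holds; rule 5 holds.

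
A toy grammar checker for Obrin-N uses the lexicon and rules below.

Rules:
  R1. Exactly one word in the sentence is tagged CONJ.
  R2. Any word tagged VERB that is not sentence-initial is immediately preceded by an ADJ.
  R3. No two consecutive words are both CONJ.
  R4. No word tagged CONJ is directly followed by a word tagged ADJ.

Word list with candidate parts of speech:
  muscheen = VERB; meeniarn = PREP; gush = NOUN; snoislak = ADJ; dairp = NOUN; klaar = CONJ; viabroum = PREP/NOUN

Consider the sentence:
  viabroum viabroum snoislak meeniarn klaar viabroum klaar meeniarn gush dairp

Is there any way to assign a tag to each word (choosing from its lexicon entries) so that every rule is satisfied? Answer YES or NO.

NO

Candidates per position — 1:viabroum {PREP,NOUN}; 2:viabroum {PREP,NOUN}; 3:snoislak {ADJ}; 4:meeniarn {PREP}; 5:klaar {CONJ}; 6:viabroum {PREP,NOUN}; 7:klaar {CONJ}; 8:meeniarn {PREP}; 9:gush {NOUN}; 10:dairp {NOUN}.
Rule 1 cannot be satisfied by any choice of tags from the lexicon.
So there is no consistent tagging.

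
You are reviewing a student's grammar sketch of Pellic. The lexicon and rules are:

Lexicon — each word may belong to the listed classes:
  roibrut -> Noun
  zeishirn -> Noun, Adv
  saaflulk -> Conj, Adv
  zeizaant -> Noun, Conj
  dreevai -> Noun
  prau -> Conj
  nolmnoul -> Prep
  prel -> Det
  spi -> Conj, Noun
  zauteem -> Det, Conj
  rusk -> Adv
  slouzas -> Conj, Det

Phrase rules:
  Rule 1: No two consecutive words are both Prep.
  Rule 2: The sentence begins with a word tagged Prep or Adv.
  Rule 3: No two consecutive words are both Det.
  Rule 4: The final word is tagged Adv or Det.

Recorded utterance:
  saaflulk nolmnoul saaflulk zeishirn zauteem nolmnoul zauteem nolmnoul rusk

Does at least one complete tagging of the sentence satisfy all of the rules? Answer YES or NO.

Candidates per position — 1:saaflulk {Conj,Adv}; 2:nolmnoul {Prep}; 3:saaflulk {Conj,Adv}; 4:zeishirn {Noun,Adv}; 5:zauteem {Det,Conj}; 6:nolmnoul {Prep}; 7:zauteem {Det,Conj}; 8:nolmnoul {Prep}; 9:rusk {Adv}.
One satisfying assignment: Adv Prep Adv Noun Det Prep Conj Prep Adv.
Check: rule 1 satisfied; rule 2 satisfied; rule 3 satisfied; rule 4 satisfied.

YES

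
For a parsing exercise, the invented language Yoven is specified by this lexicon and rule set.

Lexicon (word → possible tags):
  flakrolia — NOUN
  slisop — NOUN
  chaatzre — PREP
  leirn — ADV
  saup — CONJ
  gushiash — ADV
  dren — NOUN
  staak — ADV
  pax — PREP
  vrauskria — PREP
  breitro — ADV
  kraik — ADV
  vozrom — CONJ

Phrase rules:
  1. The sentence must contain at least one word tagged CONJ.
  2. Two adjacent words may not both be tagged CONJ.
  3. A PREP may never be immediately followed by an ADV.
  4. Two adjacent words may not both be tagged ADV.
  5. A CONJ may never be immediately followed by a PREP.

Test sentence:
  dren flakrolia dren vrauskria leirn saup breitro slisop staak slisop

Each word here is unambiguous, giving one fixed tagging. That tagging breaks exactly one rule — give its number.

3

Fixed tagging: NOUN NOUN NOUN PREP ADV CONJ ADV NOUN ADV NOUN.
Rule check: R1 holds, R2 holds, R3 violated, R4 holds, R5 holds.
Only rule 3 fails.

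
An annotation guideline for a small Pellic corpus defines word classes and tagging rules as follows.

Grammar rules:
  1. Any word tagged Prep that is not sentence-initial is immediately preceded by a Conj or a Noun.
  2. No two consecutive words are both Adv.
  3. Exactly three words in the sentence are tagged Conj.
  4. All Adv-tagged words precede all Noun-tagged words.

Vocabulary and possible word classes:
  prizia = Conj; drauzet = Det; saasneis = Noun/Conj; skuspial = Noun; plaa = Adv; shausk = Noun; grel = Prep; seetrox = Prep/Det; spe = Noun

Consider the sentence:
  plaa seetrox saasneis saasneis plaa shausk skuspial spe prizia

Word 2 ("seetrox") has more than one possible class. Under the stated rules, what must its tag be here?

Candidates per position — 1:plaa {Adv}; 2:seetrox {Prep,Det}; 3:saasneis {Noun,Conj}; 4:saasneis {Noun,Conj}; 5:plaa {Adv}; 6:shausk {Noun}; 7:skuspial {Noun}; 8:spe {Noun}; 9:prizia {Conj}.
Position 2: tagging it Prep would leave rule 1 unsatisfiable, so it must be Det.
Position 3: tagging it Noun would leave rule 3 unsatisfiable, so it must be Conj.
Position 4: tagging it Noun would leave rule 3 unsatisfiable, so it must be Conj.
That leaves exactly one tagging: Adv Det Conj Conj Adv Noun Noun Noun Conj.
Check: rule 1 satisfied; rule 2 satisfied; rule 3 satisfied; rule 4 satisfied.

Det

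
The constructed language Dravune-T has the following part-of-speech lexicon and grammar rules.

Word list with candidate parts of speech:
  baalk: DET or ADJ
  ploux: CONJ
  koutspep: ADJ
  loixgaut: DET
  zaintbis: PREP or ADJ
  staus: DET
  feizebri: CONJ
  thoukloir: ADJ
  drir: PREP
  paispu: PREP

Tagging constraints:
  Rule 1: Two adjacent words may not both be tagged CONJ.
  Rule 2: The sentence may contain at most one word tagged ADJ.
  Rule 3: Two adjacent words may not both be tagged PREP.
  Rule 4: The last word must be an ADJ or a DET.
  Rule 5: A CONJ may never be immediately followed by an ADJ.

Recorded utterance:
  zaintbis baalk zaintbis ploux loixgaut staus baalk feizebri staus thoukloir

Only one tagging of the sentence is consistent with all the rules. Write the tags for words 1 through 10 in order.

Candidates per position — 1:zaintbis {PREP,ADJ}; 2:baalk {DET,ADJ}; 3:zaintbis {PREP,ADJ}; 4:ploux {CONJ}; 5:loixgaut {DET}; 6:staus {DET}; 7:baalk {DET,ADJ}; 8:feizebri {CONJ}; 9:staus {DET}; 10:thoukloir {ADJ}.
Position 1: tagging it ADJ would leave rule 2 unsatisfiable, so it must be PREP.
Position 2: tagging it ADJ would leave rule 2 unsatisfiable, so it must be DET.
Position 3: tagging it ADJ would leave rule 2 unsatisfiable, so it must be PREP.
Position 7: tagging it ADJ would leave rule 2 unsatisfiable, so it must be DET.
That leaves exactly one tagging: PREP DET PREP CONJ DET DET DET CONJ DET ADJ.
Rule-by-rule: rule 1 ok; rule 2 ok; rule 3 ok; rule 4 ok; rule 5 ok.

PREP DET PREP CONJ DET DET DET CONJ DET ADJ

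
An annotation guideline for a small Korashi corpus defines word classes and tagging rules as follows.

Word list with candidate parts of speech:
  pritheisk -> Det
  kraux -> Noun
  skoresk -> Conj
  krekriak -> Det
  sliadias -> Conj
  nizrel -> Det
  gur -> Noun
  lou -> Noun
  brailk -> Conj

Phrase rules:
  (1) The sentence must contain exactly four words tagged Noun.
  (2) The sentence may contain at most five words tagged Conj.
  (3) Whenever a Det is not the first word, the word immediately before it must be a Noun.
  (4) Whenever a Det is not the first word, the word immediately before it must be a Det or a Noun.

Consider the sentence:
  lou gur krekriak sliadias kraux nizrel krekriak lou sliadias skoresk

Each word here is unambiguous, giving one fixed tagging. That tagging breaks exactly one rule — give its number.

Fixed tagging: Noun Noun Det Conj Noun Det Det Noun Conj Conj.
Checking each rule: R1 pass, R2 pass, R3 fail, R4 pass.
Only rule 3 fails.

3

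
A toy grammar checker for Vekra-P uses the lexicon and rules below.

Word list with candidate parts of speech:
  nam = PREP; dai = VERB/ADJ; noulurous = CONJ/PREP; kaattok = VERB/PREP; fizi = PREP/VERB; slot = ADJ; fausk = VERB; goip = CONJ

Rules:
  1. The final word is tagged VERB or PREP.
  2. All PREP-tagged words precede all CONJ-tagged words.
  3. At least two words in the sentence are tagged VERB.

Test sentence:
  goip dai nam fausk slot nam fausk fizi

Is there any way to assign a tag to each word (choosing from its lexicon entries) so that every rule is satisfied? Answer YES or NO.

Candidates per position — 1:goip {CONJ}; 2:dai {VERB,ADJ}; 3:nam {PREP}; 4:fausk {VERB}; 5:slot {ADJ}; 6:nam {PREP}; 7:fausk {VERB}; 8:fizi {PREP,VERB}.
Rule 2 cannot be satisfied by any choice of tags from the lexicon.
So there is no consistent tagging.

NO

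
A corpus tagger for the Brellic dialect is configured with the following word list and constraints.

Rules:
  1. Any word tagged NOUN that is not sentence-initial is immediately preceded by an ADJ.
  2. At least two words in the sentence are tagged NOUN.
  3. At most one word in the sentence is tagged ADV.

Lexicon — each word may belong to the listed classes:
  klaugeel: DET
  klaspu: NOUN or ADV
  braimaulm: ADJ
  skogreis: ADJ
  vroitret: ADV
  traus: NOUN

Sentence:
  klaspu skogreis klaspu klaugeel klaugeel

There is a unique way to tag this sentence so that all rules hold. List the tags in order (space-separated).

Candidates per position — 1:klaspu {NOUN,ADV}; 2:skogreis {ADJ}; 3:klaspu {NOUN,ADV}; 4:klaugeel {DET}; 5:klaugeel {DET}.
Word 1 cannot be ADV — rule 2 would then fail for every completion. It is NOUN.
Word 3 cannot be ADV — rule 2 would then fail for every completion. It is NOUN.
That leaves exactly one tagging: NOUN ADJ NOUN DET DET.
Rule-by-rule: rule 1 ok; rule 2 ok; rule 3 ok.

NOUN ADJ NOUN DET DET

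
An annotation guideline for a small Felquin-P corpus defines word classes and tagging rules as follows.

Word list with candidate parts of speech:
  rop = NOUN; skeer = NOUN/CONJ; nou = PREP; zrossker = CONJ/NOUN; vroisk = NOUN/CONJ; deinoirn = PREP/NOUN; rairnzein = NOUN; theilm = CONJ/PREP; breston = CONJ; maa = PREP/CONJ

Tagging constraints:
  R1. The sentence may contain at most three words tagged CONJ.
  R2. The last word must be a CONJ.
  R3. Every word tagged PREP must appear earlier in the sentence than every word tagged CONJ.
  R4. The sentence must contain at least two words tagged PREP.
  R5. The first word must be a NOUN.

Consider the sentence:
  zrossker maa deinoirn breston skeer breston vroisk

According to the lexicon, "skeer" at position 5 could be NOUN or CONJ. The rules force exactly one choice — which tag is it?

Candidates per position — 1:zrossker {CONJ,NOUN}; 2:maa {PREP,CONJ}; 3:deinoirn {PREP,NOUN}; 4:breston {CONJ}; 5:skeer {NOUN,CONJ}; 6:breston {CONJ}; 7:vroisk {NOUN,CONJ}.
Position 1: tagging it CONJ would leave rule 5 unsatisfiable, so it must be NOUN.
Position 2: tagging it CONJ would leave rule 4 unsatisfiable, so it must be PREP.
Position 3: tagging it NOUN would leave rule 4 unsatisfiable, so it must be PREP.
Position 7: tagging it NOUN would leave rule 2 unsatisfiable, so it must be CONJ.
Position 5: tagging it CONJ would leave rule 1 unsatisfiable, so it must be NOUN.
The only consistent sequence is: NOUN PREP PREP CONJ NOUN CONJ CONJ.
Verifying each rule — rule 1 ok; rule 2 ok; rule 3 ok; rule 4 ok; rule 5 ok.

NOUN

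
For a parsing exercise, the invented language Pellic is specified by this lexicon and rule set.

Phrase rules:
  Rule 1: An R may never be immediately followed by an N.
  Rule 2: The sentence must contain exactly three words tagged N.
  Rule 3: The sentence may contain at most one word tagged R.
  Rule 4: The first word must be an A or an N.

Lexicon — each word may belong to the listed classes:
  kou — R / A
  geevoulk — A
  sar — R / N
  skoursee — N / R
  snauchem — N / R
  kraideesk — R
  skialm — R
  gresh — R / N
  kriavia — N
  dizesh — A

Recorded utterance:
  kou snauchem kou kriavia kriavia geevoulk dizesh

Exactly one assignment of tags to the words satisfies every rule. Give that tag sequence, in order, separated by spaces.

A N A N N A A

Candidates per position — 1:kou {R,A}; 2:snauchem {N,R}; 3:kou {R,A}; 4:kriavia {N}; 5:kriavia {N}; 6:geevoulk {A}; 7:dizesh {A}.
At position 1, choosing R makes rule 4 impossible to satisfy; hence A.
At position 2, choosing R makes rule 2 impossible to satisfy; hence N.
At position 3, choosing R makes rule 1 impossible to satisfy; hence A.
So the tagging must be: A N A N N A A.
Check: rule 1 holds; rule 2 holds; rule 3 holds; rule 4 holds.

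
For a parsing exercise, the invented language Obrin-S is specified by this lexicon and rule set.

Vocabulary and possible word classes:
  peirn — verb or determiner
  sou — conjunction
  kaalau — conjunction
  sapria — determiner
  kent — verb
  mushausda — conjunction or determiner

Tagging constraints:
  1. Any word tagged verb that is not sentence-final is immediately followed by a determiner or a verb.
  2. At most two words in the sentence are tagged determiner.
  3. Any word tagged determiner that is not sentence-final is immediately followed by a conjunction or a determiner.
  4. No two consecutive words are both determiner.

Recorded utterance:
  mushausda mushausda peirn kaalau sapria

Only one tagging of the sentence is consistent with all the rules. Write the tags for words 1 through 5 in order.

Candidates per position — 1:mushausda {conjunction,determiner}; 2:mushausda {conjunction,determiner}; 3:peirn {verb,determiner}; 4:kaalau {conjunction}; 5:sapria {determiner}.
Position 3: verb is ruled out by rule 1; that leaves determiner.
Position 1: determiner is ruled out by rule 2; that leaves conjunction.
Position 2: determiner is ruled out by rule 2; that leaves conjunction.
The only consistent sequence is: conjunction conjunction determiner conjunction determiner.
Rule-by-rule: rule 1 ✓; rule 2 ✓; rule 3 ✓; rule 4 ✓.

conjunction conjunction determiner conjunction determiner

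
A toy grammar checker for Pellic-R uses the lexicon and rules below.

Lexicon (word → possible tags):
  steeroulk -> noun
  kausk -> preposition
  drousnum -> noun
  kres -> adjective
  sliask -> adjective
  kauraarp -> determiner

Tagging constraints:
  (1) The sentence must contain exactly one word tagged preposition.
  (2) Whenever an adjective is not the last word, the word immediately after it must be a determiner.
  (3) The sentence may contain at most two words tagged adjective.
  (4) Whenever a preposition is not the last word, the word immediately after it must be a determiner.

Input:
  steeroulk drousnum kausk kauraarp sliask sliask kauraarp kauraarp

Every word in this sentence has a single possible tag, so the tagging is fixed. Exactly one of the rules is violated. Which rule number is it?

2

Fixed tagging: noun noun preposition determiner adjective adjective determiner determiner.
Rule check: R1 ok, R2 fails, R3 ok, R4 ok.
Only rule 2 fails.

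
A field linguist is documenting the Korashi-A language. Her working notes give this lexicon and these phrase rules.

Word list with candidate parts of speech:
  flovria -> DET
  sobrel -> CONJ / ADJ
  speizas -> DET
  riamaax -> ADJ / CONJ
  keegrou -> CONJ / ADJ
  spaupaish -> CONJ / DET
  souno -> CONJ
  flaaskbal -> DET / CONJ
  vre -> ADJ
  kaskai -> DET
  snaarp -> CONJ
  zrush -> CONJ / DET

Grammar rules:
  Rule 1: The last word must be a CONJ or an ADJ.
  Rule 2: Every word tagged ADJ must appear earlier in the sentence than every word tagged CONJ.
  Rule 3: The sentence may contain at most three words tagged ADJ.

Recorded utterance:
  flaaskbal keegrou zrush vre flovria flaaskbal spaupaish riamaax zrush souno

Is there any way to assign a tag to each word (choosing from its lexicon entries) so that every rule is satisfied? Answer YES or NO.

Candidates per position — 1:flaaskbal {DET,CONJ}; 2:keegrou {CONJ,ADJ}; 3:zrush {CONJ,DET}; 4:vre {ADJ}; 5:flovria {DET}; 6:flaaskbal {DET,CONJ}; 7:spaupaish {CONJ,DET}; 8:riamaax {ADJ,CONJ}; 9:zrush {CONJ,DET}; 10:souno {CONJ}.
One satisfying assignment: DET ADJ DET ADJ DET DET DET CONJ DET CONJ.
Checking: rule 1 satisfied; rule 2 satisfied; rule 3 satisfied.

YES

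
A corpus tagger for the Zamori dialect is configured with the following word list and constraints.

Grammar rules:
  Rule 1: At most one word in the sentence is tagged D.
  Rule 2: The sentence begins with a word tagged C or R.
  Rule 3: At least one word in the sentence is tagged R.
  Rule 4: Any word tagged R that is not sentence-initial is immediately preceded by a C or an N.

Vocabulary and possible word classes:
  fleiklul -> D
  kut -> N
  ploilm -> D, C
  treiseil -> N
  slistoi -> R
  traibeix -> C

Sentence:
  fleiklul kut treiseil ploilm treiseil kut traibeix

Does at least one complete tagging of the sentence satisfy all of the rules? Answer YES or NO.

Candidates per position — 1:fleiklul {D}; 2:kut {N}; 3:treiseil {N}; 4:ploilm {D,C}; 5:treiseil {N}; 6:kut {N}; 7:traibeix {C}.
Rule 2 cannot be satisfied by any choice of tags from the lexicon.
So there is no consistent tagging.

NO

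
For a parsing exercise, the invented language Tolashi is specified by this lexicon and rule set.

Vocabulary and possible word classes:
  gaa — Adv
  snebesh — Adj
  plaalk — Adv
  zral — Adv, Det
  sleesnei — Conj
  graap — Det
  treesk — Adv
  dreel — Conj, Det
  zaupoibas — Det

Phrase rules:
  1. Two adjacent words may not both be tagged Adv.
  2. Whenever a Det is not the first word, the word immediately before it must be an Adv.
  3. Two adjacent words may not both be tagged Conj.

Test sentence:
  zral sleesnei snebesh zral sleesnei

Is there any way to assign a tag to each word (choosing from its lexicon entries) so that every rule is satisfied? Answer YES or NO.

Candidates per position — 1:zral {Adv,Det}; 2:sleesnei {Conj}; 3:snebesh {Adj}; 4:zral {Adv,Det}; 5:sleesnei {Conj}.
One satisfying assignment: Adv Conj Adj Adv Conj.
Check: rule 1 holds; rule 2 holds; rule 3 holds.

YES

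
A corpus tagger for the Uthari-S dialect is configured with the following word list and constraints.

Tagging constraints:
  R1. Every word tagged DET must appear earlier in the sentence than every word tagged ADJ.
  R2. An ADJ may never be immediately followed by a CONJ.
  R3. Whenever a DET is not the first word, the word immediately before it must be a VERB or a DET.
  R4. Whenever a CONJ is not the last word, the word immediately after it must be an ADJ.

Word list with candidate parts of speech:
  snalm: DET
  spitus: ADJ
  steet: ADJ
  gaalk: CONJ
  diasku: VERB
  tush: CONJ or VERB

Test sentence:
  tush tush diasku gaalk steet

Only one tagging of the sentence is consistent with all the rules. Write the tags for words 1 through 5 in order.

VERB VERB VERB CONJ ADJ

Candidates per position — 1:tush {CONJ,VERB}; 2:tush {CONJ,VERB}; 3:diasku {VERB}; 4:gaalk {CONJ}; 5:steet {ADJ}.
At position 1, choosing CONJ makes rule 4 impossible to satisfy; hence VERB.
At position 2, choosing CONJ makes rule 4 impossible to satisfy; hence VERB.
That leaves exactly one tagging: VERB VERB VERB CONJ ADJ.
Rule-by-rule: rule 1 ✓; rule 2 ✓; rule 3 ✓; rule 4 ✓.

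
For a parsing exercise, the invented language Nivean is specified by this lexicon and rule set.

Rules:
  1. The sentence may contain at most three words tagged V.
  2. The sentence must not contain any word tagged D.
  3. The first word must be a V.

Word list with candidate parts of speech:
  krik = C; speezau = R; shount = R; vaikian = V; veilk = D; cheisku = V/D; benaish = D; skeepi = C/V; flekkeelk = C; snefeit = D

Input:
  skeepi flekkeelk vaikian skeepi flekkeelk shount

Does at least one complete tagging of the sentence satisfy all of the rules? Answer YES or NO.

Candidates per position — 1:skeepi {C,V}; 2:flekkeelk {C}; 3:vaikian {V}; 4:skeepi {C,V}; 5:flekkeelk {C}; 6:shount {R}.
One satisfying assignment: V C V C C R.
Rule-by-rule: rule 1 holds; rule 2 holds; rule 3 holds.

YES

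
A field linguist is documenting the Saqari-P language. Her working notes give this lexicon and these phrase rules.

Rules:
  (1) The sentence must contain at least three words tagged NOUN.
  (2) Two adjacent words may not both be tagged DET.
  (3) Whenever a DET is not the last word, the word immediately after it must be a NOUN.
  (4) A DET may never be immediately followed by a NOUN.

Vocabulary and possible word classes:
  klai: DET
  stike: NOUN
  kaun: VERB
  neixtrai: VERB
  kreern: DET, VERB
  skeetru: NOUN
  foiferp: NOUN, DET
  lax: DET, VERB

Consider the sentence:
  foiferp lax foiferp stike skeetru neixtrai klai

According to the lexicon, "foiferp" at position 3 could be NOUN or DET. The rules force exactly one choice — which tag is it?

Candidates per position — 1:foiferp {NOUN,DET}; 2:lax {DET,VERB}; 3:foiferp {NOUN,DET}; 4:stike {NOUN}; 5:skeetru {NOUN}; 6:neixtrai {VERB}; 7:klai {DET}.
At position 1, choosing DET makes rule 3 impossible to satisfy; hence NOUN.
At position 2, choosing DET makes rule 4 impossible to satisfy; hence VERB.
At position 3, choosing DET makes rule 4 impossible to satisfy; hence NOUN.
The only consistent sequence is: NOUN VERB NOUN NOUN NOUN VERB DET.
Rule-by-rule: rule 1 ok; rule 2 ok; rule 3 ok; rule 4 ok.

NOUN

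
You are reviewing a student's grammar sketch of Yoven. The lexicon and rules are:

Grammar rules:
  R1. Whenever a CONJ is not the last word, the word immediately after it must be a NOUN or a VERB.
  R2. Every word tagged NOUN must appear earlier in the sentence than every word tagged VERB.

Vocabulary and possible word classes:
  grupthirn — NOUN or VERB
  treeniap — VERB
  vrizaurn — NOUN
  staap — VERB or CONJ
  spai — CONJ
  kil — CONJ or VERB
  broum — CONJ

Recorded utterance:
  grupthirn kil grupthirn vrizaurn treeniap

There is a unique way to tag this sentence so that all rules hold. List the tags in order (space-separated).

Candidates per position — 1:grupthirn {NOUN,VERB}; 2:kil {CONJ,VERB}; 3:grupthirn {NOUN,VERB}; 4:vrizaurn {NOUN}; 5:treeniap {VERB}.
Position 1: VERB is ruled out by rule 2; that leaves NOUN.
Position 2: VERB is ruled out by rule 2; that leaves CONJ.
Position 3: VERB is ruled out by rule 2; that leaves NOUN.
That leaves exactly one tagging: NOUN CONJ NOUN NOUN VERB.
Verifying each rule — rule 1 satisfied; rule 2 satisfied.

NOUN CONJ NOUN NOUN VERB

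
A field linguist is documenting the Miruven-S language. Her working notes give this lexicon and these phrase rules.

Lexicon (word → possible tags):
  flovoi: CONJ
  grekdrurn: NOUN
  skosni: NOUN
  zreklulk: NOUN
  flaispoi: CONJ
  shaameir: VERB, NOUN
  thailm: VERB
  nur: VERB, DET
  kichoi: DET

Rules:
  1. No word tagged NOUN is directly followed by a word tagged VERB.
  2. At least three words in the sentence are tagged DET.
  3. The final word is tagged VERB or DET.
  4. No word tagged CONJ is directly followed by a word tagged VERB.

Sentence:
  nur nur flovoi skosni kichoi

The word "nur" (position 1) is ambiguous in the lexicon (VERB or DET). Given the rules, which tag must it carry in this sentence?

Candidates per position — 1:nur {VERB,DET}; 2:nur {VERB,DET}; 3:flovoi {CONJ}; 4:skosni {NOUN}; 5:kichoi {DET}.
Position 1: tagging it VERB would leave rule 2 unsatisfiable, so it must be DET.
Position 2: tagging it VERB would leave rule 2 unsatisfiable, so it must be DET.
So the tagging must be: DET DET CONJ NOUN DET.
Rule-by-rule: rule 1 ok; rule 2 ok; rule 3 ok; rule 4 ok.

DET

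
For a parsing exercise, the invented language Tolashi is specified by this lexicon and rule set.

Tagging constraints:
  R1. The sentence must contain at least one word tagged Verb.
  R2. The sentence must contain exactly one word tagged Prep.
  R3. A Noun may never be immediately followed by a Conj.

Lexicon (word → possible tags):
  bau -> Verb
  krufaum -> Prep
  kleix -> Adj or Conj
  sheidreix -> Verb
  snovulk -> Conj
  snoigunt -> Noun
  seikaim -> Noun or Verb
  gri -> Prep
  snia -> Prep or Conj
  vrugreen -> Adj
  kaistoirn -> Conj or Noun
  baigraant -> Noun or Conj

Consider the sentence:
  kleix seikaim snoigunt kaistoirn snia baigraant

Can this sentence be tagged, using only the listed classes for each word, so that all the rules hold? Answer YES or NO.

YES

Candidates per position — 1:kleix {Adj,Conj}; 2:seikaim {Noun,Verb}; 3:snoigunt {Noun}; 4:kaistoirn {Conj,Noun}; 5:snia {Prep,Conj}; 6:baigraant {Noun,Conj}.
One satisfying assignment: Conj Verb Noun Noun Prep Conj.
Check: rule 1 ✓; rule 2 ✓; rule 3 ✓.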